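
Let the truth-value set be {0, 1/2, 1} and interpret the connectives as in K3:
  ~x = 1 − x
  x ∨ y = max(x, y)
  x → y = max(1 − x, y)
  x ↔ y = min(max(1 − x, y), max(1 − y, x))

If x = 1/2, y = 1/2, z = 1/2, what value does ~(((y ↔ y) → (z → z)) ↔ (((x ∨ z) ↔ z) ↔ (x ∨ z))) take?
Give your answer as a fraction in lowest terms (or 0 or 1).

1/2

y ↔ y = 1/2 ↔ 1/2 = 1/2
z → z = 1/2 → 1/2 = 1/2
(y ↔ y) → (z → z) = 1/2 → 1/2 = 1/2
x ∨ z = 1/2 ∨ 1/2 = 1/2
(x ∨ z) ↔ z = 1/2 ↔ 1/2 = 1/2
x ∨ z = 1/2 ∨ 1/2 = 1/2
((x ∨ z) ↔ z) ↔ (x ∨ z) = 1/2 ↔ 1/2 = 1/2
((y ↔ y) → (z → z)) ↔ (((x ∨ z) ↔ z) ↔ (x ∨ z)) = 1/2 ↔ 1/2 = 1/2
~(((y ↔ y) → (z → z)) ↔ (((x ∨ z) ↔ z) ↔ (x ∨ z))) = ~1/2 = 1/2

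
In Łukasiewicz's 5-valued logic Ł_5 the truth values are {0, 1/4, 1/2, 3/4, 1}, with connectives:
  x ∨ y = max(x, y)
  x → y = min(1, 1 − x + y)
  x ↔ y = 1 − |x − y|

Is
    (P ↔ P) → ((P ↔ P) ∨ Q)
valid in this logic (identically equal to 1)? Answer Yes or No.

Yes

At P = 1, Q = 1/2, for instance:
P ↔ P = 1 ↔ 1 = 1
(P ↔ P) ∨ Q = 1 ∨ 1/2 = 1
(P ↔ P) → ((P ↔ P) ∨ Q) = 1 → 1 = 1
and checking the remaining 24 assignments likewise gives ≥ 1 in every case.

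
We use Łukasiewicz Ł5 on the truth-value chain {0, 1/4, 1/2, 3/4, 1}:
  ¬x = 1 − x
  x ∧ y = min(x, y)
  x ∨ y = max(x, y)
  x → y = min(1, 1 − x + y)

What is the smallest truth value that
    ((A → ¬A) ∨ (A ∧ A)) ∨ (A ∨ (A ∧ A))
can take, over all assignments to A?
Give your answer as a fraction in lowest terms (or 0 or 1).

Take A = 3/4:
¬A = ¬3/4 = 1/4
A → ¬A = 3/4 → 1/4 = 1/2
A ∧ A = 3/4 ∧ 3/4 = 3/4
(A → ¬A) ∨ (A ∧ A) = 1/2 ∨ 3/4 = 3/4
A ∧ A = 3/4 ∧ 3/4 = 3/4
A ∨ (A ∧ A) = 3/4 ∨ 3/4 = 3/4
((A → ¬A) ∨ (A ∧ A)) ∨ (A ∨ (A ∧ A)) = 3/4 ∨ 3/4 = 3/4
No assignment yields a value below 3/4, so this is the minimum.

3/4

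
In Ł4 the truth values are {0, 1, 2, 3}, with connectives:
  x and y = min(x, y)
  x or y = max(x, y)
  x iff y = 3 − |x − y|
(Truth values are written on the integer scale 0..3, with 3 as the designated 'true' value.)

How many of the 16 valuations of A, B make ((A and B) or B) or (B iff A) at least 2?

A = 0, B = 0 ↦ 3  ≥
A = 0, B = 1 ↦ 2  ≥
A = 0, B = 2 ↦ 2  ≥
A = 0, B = 3 ↦ 3  ≥
A = 1, B = 0 ↦ 2  ≥
A = 1, B = 1 ↦ 3  ≥
A = 1, B = 2 ↦ 2  ≥
A = 1, B = 3 ↦ 3  ≥
A = 2, B = 0 ↦ 1  <
A = 2, B = 1 ↦ 2  ≥
A = 2, B = 2 ↦ 3  ≥
A = 2, B = 3 ↦ 3  ≥
A = 3, B = 0 ↦ 0  <
A = 3, B = 1 ↦ 1  <
A = 3, B = 2 ↦ 2  ≥
A = 3, B = 3 ↦ 3  ≥
So 13 of the 16 assignments meet the threshold.

13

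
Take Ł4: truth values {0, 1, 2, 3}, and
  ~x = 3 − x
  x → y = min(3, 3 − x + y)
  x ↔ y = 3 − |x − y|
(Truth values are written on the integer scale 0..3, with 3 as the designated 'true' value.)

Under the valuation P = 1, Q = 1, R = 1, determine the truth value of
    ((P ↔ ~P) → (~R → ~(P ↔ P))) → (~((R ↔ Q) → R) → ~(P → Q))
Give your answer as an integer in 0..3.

2

~P = ~1 = 2
P ↔ ~P = 1 ↔ 2 = 2
~R = ~1 = 2
P ↔ P = 1 ↔ 1 = 3
~(P ↔ P) = ~3 = 0
~R → ~(P ↔ P) = 2 → 0 = 1
(P ↔ ~P) → (~R → ~(P ↔ P)) = 2 → 1 = 2
R ↔ Q = 1 ↔ 1 = 3
(R ↔ Q) → R = 3 → 1 = 1
~((R ↔ Q) → R) = ~1 = 2
P → Q = 1 → 1 = 3
~(P → Q) = ~3 = 0
~((R ↔ Q) → R) → ~(P → Q) = 2 → 0 = 1
((P ↔ ~P) → (~R → ~(P ↔ P))) → (~((R ↔ Q) → R) → ~(P → Q)) = 2 → 1 = 2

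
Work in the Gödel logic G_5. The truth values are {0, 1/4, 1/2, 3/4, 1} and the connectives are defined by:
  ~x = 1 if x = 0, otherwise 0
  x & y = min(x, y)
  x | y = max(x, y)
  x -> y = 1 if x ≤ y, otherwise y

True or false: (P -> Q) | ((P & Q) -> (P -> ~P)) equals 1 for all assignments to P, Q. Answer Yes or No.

No

Counterexample: take P = 1/2, Q = 1/4.
P -> Q = 1/2 -> 1/4 = 1/4
P & Q = 1/2 & 1/4 = 1/4
~P = ~1/2 = 0
P -> ~P = 1/2 -> 0 = 0
(P & Q) -> (P -> ~P) = 1/4 -> 0 = 0
(P -> Q) | ((P & Q) -> (P -> ~P)) = 1/4 | 0 = 1/4
This gives 1/4 ≠ 1.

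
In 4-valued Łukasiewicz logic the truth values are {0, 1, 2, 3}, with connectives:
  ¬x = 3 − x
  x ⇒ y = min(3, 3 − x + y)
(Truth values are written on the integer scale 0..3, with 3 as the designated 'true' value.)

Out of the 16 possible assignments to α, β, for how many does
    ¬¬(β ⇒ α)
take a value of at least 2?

13

α = 0, β = 0 ↦ 3  ≥
α = 0, β = 1 ↦ 2  ≥
α = 0, β = 2 ↦ 1  <
α = 0, β = 3 ↦ 0  <
α = 1, β = 0 ↦ 3  ≥
α = 1, β = 1 ↦ 3  ≥
α = 1, β = 2 ↦ 2  ≥
α = 1, β = 3 ↦ 1  <
α = 2, β = 0 ↦ 3  ≥
α = 2, β = 1 ↦ 3  ≥
α = 2, β = 2 ↦ 3  ≥
α = 2, β = 3 ↦ 2  ≥
α = 3, β = 0 ↦ 3  ≥
α = 3, β = 1 ↦ 3  ≥
α = 3, β = 2 ↦ 3  ≥
α = 3, β = 3 ↦ 3  ≥
So 13 of the 16 assignments meet the threshold.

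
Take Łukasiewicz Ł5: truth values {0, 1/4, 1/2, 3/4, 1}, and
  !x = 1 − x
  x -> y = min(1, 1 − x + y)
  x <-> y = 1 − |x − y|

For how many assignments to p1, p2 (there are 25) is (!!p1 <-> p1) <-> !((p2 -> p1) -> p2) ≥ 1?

5

value 1: 5 assignments (counts)
value 3/4: 4 assignments
value 1/2: 4 assignments
value 1/4: 3 assignments
value 0: 9 assignments
So 5 of the 25 assignments meet the threshold.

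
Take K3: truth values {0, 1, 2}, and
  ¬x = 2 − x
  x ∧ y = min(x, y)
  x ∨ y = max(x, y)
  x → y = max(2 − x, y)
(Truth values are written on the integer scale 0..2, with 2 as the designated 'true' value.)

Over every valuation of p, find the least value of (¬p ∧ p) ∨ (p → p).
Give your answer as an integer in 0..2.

1

Take p = 1:
¬p = ¬1 = 1
¬p ∧ p = 1 ∧ 1 = 1
p → p = 1 → 1 = 1
(¬p ∧ p) ∨ (p → p) = 1 ∨ 1 = 1
No assignment yields a value below 1, so this is the minimum.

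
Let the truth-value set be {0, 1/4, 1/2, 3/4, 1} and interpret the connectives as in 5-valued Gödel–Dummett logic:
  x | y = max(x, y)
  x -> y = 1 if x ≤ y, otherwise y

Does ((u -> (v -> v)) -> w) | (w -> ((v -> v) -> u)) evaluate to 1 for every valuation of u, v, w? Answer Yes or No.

Counterexample: take u = 0, v = 0, w = 1/4.
v -> v = 0 -> 0 = 1
u -> (v -> v) = 0 -> 1 = 1
(u -> (v -> v)) -> w = 1 -> 1/4 = 1/4
v -> v = 0 -> 0 = 1
(v -> v) -> u = 1 -> 0 = 0
w -> ((v -> v) -> u) = 1/4 -> 0 = 0
((u -> (v -> v)) -> w) | (w -> ((v -> v) -> u)) = 1/4 | 0 = 1/4
This gives 1/4 ≠ 1.

No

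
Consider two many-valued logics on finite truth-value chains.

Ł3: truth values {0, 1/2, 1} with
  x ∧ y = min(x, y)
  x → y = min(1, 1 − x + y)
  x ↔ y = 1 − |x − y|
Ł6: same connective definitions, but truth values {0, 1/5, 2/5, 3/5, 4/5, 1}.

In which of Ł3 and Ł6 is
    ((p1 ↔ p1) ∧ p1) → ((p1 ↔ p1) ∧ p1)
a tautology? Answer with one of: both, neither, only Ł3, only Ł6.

In Ł3: every assignment gives 1 — tautology.
In Ł6: every assignment gives 1 — tautology.

both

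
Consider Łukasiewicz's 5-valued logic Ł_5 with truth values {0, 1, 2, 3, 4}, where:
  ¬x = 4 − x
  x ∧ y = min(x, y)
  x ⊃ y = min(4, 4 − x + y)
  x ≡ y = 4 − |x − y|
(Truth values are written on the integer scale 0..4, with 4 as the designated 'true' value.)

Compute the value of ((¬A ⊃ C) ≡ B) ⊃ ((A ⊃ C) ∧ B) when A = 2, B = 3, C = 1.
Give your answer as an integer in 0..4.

¬A = ¬2 = 2
¬A ⊃ C = 2 ⊃ 1 = 3
(¬A ⊃ C) ≡ B = 3 ≡ 3 = 4
A ⊃ C = 2 ⊃ 1 = 3
(A ⊃ C) ∧ B = 3 ∧ 3 = 3
((¬A ⊃ C) ≡ B) ⊃ ((A ⊃ C) ∧ B) = 4 ⊃ 3 = 3

3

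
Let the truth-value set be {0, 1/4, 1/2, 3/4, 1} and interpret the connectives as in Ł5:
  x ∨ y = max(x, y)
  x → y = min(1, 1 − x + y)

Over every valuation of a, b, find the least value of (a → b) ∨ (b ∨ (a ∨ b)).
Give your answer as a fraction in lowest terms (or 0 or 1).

1/2

Take a = 1/2, b = 0:
a → b = 1/2 → 0 = 1/2
a ∨ b = 1/2 ∨ 0 = 1/2
b ∨ (a ∨ b) = 0 ∨ 1/2 = 1/2
(a → b) ∨ (b ∨ (a ∨ b)) = 1/2 ∨ 1/2 = 1/2
No assignment yields a value below 1/2, so this is the minimum.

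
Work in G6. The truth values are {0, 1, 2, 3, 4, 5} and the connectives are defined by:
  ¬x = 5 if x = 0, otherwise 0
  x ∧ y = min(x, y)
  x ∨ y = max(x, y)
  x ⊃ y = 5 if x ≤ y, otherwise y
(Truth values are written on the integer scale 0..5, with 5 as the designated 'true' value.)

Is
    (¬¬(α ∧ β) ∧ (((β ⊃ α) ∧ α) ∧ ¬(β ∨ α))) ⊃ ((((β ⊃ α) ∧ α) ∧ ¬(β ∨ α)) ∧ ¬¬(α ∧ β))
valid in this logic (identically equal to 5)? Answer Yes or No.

At α = 0, β = 2, for instance:
α ∧ β = 0 ∧ 2 = 0
¬(α ∧ β) = ¬0 = 5
¬¬(α ∧ β) = ¬5 = 0
β ⊃ α = 2 ⊃ 0 = 0
(β ⊃ α) ∧ α = 0 ∧ 0 = 0
β ∨ α = 2 ∨ 0 = 2
¬(β ∨ α) = ¬2 = 0
((β ⊃ α) ∧ α) ∧ ¬(β ∨ α) = 0 ∧ 0 = 0
¬¬(α ∧ β) ∧ (((β ⊃ α) ∧ α) ∧ ¬(β ∨ α)) = 0 ∧ 0 = 0
(((β ⊃ α) ∧ α) ∧ ¬(β ∨ α)) ∧ ¬¬(α ∧ β) = 0 ∧ 0 = 0
(¬¬(α ∧ β) ∧ (((β ⊃ α) ∧ α) ∧ ¬(β ∨ α))) ⊃ ((((β ⊃ α) ∧ α) ∧ ¬(β ∨ α)) ∧ ¬¬(α ∧ β)) = 0 ⊃ 0 = 5
and checking the remaining 35 assignments likewise gives ≥ 5 in every case.

Yes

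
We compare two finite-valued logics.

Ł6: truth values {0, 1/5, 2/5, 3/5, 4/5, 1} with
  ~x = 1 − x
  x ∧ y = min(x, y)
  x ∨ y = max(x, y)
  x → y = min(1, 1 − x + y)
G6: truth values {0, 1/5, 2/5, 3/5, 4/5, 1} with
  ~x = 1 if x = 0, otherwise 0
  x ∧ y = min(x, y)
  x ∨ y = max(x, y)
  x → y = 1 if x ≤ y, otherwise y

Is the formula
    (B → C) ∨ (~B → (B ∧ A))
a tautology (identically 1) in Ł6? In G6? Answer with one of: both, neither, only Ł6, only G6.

only G6

In Ł6: at A = 0, B = 1/5, C = 0 the value is 4/5 — not a tautology.
In G6: every assignment gives 1 — tautology.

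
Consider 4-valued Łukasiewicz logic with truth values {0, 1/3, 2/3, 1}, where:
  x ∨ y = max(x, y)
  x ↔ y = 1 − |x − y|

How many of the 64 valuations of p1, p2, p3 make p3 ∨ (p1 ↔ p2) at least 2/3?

value 1: 28 assignments (counts)
value 2/3: 24 assignments (counts)
value 1/3: 10 assignments
value 0: 2 assignments
So 52 of the 64 assignments meet the threshold.

52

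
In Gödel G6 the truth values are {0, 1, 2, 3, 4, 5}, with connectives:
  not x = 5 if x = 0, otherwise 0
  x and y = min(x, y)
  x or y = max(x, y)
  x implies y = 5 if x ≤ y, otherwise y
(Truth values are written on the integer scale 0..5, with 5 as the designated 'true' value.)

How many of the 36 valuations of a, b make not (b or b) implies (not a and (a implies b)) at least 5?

value 5: 31 assignments (counts)
value 0: 5 assignments
So 31 of the 36 assignments meet the threshold.

31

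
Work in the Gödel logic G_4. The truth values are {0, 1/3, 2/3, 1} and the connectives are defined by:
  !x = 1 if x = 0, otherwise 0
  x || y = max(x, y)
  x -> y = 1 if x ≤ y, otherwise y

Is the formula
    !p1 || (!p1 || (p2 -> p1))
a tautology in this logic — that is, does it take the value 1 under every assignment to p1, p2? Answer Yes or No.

Counterexample: take p1 = 1/3, p2 = 2/3.
!p1 = !1/3 = 0
p2 -> p1 = 2/3 -> 1/3 = 1/3
!p1 || (p2 -> p1) = 0 || 1/3 = 1/3
!p1 || (!p1 || (p2 -> p1)) = 0 || 1/3 = 1/3
This gives 1/3 ≠ 1.

No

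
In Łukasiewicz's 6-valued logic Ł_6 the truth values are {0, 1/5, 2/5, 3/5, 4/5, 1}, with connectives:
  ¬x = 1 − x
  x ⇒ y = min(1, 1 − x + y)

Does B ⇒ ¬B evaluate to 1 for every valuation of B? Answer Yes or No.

No

Counterexample: take B = 3/5.
¬B = ¬3/5 = 2/5
B ⇒ ¬B = 3/5 ⇒ 2/5 = 4/5
This gives 4/5 ≠ 1.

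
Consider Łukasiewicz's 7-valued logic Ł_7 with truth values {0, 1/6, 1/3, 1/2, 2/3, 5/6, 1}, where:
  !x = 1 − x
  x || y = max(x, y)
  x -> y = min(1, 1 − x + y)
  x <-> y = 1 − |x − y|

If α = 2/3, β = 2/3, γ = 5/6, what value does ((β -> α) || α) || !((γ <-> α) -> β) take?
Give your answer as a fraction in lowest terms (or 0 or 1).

β -> α = 2/3 -> 2/3 = 1
(β -> α) || α = 1 || 2/3 = 1
γ <-> α = 5/6 <-> 2/3 = 5/6
(γ <-> α) -> β = 5/6 -> 2/3 = 5/6
!((γ <-> α) -> β) = !5/6 = 1/6
((β -> α) || α) || !((γ <-> α) -> β) = 1 || 1/6 = 1

1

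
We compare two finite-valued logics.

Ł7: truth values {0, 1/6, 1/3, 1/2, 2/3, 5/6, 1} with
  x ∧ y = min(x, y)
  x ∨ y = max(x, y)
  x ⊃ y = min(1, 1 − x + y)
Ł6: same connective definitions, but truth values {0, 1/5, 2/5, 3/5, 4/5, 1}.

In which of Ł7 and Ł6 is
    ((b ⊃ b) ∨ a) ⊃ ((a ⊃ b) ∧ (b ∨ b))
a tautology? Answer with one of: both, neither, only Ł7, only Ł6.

In Ł7: at a = 0, b = 0 the value is 0 — not a tautology.
In Ł6: at a = 0, b = 0 the value is 0 — not a tautology.

neither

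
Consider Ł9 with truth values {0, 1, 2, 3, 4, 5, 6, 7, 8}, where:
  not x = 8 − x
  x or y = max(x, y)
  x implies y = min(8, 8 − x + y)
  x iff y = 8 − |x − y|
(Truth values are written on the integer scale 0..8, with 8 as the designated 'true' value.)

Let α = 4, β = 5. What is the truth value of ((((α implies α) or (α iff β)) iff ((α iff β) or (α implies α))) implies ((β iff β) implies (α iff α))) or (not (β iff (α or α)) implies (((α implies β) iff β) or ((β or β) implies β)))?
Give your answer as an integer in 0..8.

8

α implies α = 4 implies 4 = 8
α iff β = 4 iff 5 = 7
(α implies α) or (α iff β) = 8 or 7 = 8
α iff β = 4 iff 5 = 7
α implies α = 4 implies 4 = 8
(α iff β) or (α implies α) = 7 or 8 = 8
((α implies α) or (α iff β)) iff ((α iff β) or (α implies α)) = 8 iff 8 = 8
β iff β = 5 iff 5 = 8
α iff α = 4 iff 4 = 8
(β iff β) implies (α iff α) = 8 implies 8 = 8
(((α implies α) or (α iff β)) iff ((α iff β) or (α implies α))) implies ((β iff β) implies (α iff α)) = 8 implies 8 = 8
α or α = 4 or 4 = 4
β iff (α or α) = 5 iff 4 = 7
not (β iff (α or α)) = not 7 = 1
α implies β = 4 implies 5 = 8
(α implies β) iff β = 8 iff 5 = 5
β or β = 5 or 5 = 5
(β or β) implies β = 5 implies 5 = 8
((α implies β) iff β) or ((β or β) implies β) = 5 or 8 = 8
not (β iff (α or α)) implies (((α implies β) iff β) or ((β or β) implies β)) = 1 implies 8 = 8
((((α implies α) or (α iff β)) iff ((α iff β) or (α implies α))) implies ((β iff β) implies (α iff α))) or (not (β iff (α or α)) implies (((α implies β) iff β) or ((β or β) implies β))) = 8 or 8 = 8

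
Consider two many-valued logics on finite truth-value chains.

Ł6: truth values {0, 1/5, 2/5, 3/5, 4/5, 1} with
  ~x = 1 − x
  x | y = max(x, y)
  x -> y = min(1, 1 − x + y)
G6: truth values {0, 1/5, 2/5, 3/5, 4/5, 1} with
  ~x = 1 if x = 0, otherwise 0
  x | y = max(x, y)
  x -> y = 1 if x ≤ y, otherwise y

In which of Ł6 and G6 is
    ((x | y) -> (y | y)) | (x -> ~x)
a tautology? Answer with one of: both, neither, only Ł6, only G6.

In Ł6: at x = 3/5, y = 0 the value is 4/5 — not a tautology.
In G6: at x = 1/5, y = 0 the value is 0 — not a tautology.

neither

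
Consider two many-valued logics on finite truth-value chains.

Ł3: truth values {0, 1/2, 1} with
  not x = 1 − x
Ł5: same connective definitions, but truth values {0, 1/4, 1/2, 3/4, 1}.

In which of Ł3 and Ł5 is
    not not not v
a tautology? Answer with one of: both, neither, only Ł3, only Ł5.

neither

In Ł3: at v = 1/2 the value is 1/2 — not a tautology.
In Ł5: at v = 1/4 the value is 3/4 — not a tautology.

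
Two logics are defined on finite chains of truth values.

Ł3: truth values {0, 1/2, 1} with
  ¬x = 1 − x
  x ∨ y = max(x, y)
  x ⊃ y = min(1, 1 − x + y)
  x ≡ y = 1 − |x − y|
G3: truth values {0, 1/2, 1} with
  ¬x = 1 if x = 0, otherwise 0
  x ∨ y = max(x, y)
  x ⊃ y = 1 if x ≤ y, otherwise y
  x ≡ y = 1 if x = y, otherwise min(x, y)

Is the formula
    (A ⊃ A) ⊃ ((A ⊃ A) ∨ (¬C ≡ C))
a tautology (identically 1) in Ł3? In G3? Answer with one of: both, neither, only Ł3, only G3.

both

In Ł3: every assignment gives 1 — tautology.
In G3: every assignment gives 1 — tautology.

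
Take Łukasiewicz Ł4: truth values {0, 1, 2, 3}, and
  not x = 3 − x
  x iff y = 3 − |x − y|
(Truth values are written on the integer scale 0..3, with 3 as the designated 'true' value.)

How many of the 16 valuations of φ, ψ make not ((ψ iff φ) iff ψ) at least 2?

5

φ = 0, ψ = 0 ↦ 3  ≥
φ = 0, ψ = 1 ↦ 1  <
φ = 0, ψ = 2 ↦ 1  <
φ = 0, ψ = 3 ↦ 3  ≥
φ = 1, ψ = 0 ↦ 2  ≥
φ = 1, ψ = 1 ↦ 2  ≥
φ = 1, ψ = 2 ↦ 0  <
φ = 1, ψ = 3 ↦ 2  ≥
φ = 2, ψ = 0 ↦ 1  <
φ = 2, ψ = 1 ↦ 1  <
φ = 2, ψ = 2 ↦ 1  <
φ = 2, ψ = 3 ↦ 1  <
φ = 3, ψ = 0 ↦ 0  <
φ = 3, ψ = 1 ↦ 0  <
φ = 3, ψ = 2 ↦ 0  <
φ = 3, ψ = 3 ↦ 0  <
So 5 of the 16 assignments meet the threshold.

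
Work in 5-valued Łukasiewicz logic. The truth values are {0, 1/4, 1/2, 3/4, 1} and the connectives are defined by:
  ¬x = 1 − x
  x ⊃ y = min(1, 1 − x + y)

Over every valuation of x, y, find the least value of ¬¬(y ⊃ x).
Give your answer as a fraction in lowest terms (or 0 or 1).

Take x = 0, y = 1:
y ⊃ x = 1 ⊃ 0 = 0
¬(y ⊃ x) = ¬0 = 1
¬¬(y ⊃ x) = ¬1 = 0
No assignment yields a value below 0, so this is the minimum.

0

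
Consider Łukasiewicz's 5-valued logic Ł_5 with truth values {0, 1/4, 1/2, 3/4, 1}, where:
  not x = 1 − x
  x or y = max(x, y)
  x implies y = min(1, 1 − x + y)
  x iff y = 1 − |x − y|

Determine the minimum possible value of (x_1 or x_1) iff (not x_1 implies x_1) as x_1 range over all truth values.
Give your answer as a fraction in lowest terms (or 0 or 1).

1/2

Take x_1 = 1/2:
x_1 or x_1 = 1/2 or 1/2 = 1/2
not x_1 = not 1/2 = 1/2
not x_1 implies x_1 = 1/2 implies 1/2 = 1
(x_1 or x_1) iff (not x_1 implies x_1) = 1/2 iff 1 = 1/2
No assignment yields a value below 1/2, so this is the minimum.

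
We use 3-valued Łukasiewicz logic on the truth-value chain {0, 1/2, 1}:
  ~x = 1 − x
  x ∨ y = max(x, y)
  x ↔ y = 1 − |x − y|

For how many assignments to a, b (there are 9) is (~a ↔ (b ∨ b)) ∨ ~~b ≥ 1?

a = 0, b = 0 ↦ 0  <
a = 0, b = 1/2 ↦ 1/2  <
a = 0, b = 1 ↦ 1  ≥
a = 1/2, b = 0 ↦ 1/2  <
a = 1/2, b = 1/2 ↦ 1  ≥
a = 1/2, b = 1 ↦ 1  ≥
a = 1, b = 0 ↦ 1  ≥
a = 1, b = 1/2 ↦ 1/2  <
a = 1, b = 1 ↦ 1  ≥
So 5 of the 9 assignments meet the threshold.

5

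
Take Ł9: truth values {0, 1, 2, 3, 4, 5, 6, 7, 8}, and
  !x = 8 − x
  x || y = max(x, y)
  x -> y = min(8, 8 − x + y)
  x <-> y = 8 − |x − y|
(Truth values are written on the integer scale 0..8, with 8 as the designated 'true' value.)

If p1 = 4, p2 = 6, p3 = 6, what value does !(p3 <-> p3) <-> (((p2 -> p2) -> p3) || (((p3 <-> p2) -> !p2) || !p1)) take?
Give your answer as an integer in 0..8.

2

p3 <-> p3 = 6 <-> 6 = 8
!(p3 <-> p3) = !8 = 0
p2 -> p2 = 6 -> 6 = 8
(p2 -> p2) -> p3 = 8 -> 6 = 6
p3 <-> p2 = 6 <-> 6 = 8
!p2 = !6 = 2
(p3 <-> p2) -> !p2 = 8 -> 2 = 2
!p1 = !4 = 4
((p3 <-> p2) -> !p2) || !p1 = 2 || 4 = 4
((p2 -> p2) -> p3) || (((p3 <-> p2) -> !p2) || !p1) = 6 || 4 = 6
!(p3 <-> p3) <-> (((p2 -> p2) -> p3) || (((p3 <-> p2) -> !p2) || !p1)) = 0 <-> 6 = 2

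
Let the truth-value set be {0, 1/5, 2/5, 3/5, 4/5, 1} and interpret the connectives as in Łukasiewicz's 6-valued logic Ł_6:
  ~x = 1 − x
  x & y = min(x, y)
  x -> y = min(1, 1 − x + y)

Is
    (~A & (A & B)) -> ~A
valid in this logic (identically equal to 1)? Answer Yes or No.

Yes

At A = 2/5, B = 2/5, for instance:
~A = ~2/5 = 3/5
A & B = 2/5 & 2/5 = 2/5
~A & (A & B) = 3/5 & 2/5 = 2/5
(~A & (A & B)) -> ~A = 2/5 -> 3/5 = 1
and checking the remaining 35 assignments likewise gives ≥ 1 in every case.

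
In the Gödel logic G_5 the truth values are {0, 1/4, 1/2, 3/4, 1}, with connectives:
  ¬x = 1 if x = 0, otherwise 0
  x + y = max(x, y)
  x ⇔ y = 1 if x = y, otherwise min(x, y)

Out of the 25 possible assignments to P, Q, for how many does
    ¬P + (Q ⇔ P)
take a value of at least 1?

9

value 1: 9 assignments (counts)
value 3/4: 2 assignments
value 1/2: 4 assignments
value 1/4: 6 assignments
value 0: 4 assignments
So 9 of the 25 assignments meet the threshold.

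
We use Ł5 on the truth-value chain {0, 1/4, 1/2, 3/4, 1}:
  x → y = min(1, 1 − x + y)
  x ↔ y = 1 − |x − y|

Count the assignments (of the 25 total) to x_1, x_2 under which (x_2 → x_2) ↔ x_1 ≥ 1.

5

value 1: 5 assignments (counts)
value 3/4: 5 assignments
value 1/2: 5 assignments
value 1/4: 5 assignments
value 0: 5 assignments
So 5 of the 25 assignments meet the threshold.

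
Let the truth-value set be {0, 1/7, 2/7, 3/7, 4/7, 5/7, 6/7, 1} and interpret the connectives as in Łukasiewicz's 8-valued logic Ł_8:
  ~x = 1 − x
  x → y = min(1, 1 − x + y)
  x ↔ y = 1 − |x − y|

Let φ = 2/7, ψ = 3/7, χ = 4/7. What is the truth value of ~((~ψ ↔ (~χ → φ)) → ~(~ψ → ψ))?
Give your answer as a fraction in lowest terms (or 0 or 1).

~ψ = ~3/7 = 4/7
~χ = ~4/7 = 3/7
~χ → φ = 3/7 → 2/7 = 6/7
~ψ ↔ (~χ → φ) = 4/7 ↔ 6/7 = 5/7
~ψ = ~3/7 = 4/7
~ψ → ψ = 4/7 → 3/7 = 6/7
~(~ψ → ψ) = ~6/7 = 1/7
(~ψ ↔ (~χ → φ)) → ~(~ψ → ψ) = 5/7 → 1/7 = 3/7
~((~ψ ↔ (~χ → φ)) → ~(~ψ → ψ)) = ~3/7 = 4/7

4/7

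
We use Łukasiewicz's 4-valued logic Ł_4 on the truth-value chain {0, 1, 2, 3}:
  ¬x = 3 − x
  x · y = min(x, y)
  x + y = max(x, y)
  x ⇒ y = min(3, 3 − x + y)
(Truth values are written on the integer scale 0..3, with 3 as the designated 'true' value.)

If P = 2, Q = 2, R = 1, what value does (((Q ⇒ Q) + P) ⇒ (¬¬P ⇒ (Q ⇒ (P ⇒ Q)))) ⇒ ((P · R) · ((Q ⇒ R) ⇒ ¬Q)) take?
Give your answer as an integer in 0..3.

1

Q ⇒ Q = 2 ⇒ 2 = 3
(Q ⇒ Q) + P = 3 + 2 = 3
¬P = ¬2 = 1
¬¬P = ¬1 = 2
P ⇒ Q = 2 ⇒ 2 = 3
Q ⇒ (P ⇒ Q) = 2 ⇒ 3 = 3
¬¬P ⇒ (Q ⇒ (P ⇒ Q)) = 2 ⇒ 3 = 3
((Q ⇒ Q) + P) ⇒ (¬¬P ⇒ (Q ⇒ (P ⇒ Q))) = 3 ⇒ 3 = 3
P · R = 2 · 1 = 1
Q ⇒ R = 2 ⇒ 1 = 2
¬Q = ¬2 = 1
(Q ⇒ R) ⇒ ¬Q = 2 ⇒ 1 = 2
(P · R) · ((Q ⇒ R) ⇒ ¬Q) = 1 · 2 = 1
(((Q ⇒ Q) + P) ⇒ (¬¬P ⇒ (Q ⇒ (P ⇒ Q)))) ⇒ ((P · R) · ((Q ⇒ R) ⇒ ¬Q)) = 3 ⇒ 1 = 1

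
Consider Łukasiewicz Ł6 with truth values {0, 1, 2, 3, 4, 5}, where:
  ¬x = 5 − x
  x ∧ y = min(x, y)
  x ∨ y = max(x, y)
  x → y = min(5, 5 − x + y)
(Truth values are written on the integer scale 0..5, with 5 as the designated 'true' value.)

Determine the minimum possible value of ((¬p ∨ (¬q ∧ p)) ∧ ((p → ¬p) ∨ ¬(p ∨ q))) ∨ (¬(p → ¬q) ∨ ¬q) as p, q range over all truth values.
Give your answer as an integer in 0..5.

2

Take p = 3, q = 3:
¬p = ¬3 = 2
¬q = ¬3 = 2
¬q ∧ p = 2 ∧ 3 = 2
¬p ∨ (¬q ∧ p) = 2 ∨ 2 = 2
¬p = ¬3 = 2
p → ¬p = 3 → 2 = 4
p ∨ q = 3 ∨ 3 = 3
¬(p ∨ q) = ¬3 = 2
(p → ¬p) ∨ ¬(p ∨ q) = 4 ∨ 2 = 4
(¬p ∨ (¬q ∧ p)) ∧ ((p → ¬p) ∨ ¬(p ∨ q)) = 2 ∧ 4 = 2
¬q = ¬3 = 2
p → ¬q = 3 → 2 = 4
¬(p → ¬q) = ¬4 = 1
¬q = ¬3 = 2
¬(p → ¬q) ∨ ¬q = 1 ∨ 2 = 2
((¬p ∨ (¬q ∧ p)) ∧ ((p → ¬p) ∨ ¬(p ∨ q))) ∨ (¬(p → ¬q) ∨ ¬q) = 2 ∨ 2 = 2
No assignment yields a value below 2, so this is the minimum.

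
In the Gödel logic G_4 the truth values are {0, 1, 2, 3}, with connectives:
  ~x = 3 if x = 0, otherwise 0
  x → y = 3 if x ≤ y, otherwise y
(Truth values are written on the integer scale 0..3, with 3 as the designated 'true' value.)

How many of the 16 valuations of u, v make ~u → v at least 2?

u = 0, v = 0 ↦ 0  <
u = 0, v = 1 ↦ 1  <
u = 0, v = 2 ↦ 2  ≥
u = 0, v = 3 ↦ 3  ≥
u = 1, v = 0 ↦ 3  ≥
u = 1, v = 1 ↦ 3  ≥
u = 1, v = 2 ↦ 3  ≥
u = 1, v = 3 ↦ 3  ≥
u = 2, v = 0 ↦ 3  ≥
u = 2, v = 1 ↦ 3  ≥
u = 2, v = 2 ↦ 3  ≥
u = 2, v = 3 ↦ 3  ≥
u = 3, v = 0 ↦ 3  ≥
u = 3, v = 1 ↦ 3  ≥
u = 3, v = 2 ↦ 3  ≥
u = 3, v = 3 ↦ 3  ≥
So 14 of the 16 assignments meet the threshold.

14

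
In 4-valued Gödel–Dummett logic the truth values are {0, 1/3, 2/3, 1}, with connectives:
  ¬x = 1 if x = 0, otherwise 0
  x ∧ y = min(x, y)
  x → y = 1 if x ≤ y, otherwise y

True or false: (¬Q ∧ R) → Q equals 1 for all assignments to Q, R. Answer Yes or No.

Counterexample: take Q = 0, R = 1/3.
¬Q = ¬0 = 1
¬Q ∧ R = 1 ∧ 1/3 = 1/3
(¬Q ∧ R) → Q = 1/3 → 0 = 0
This gives 0 ≠ 1.

No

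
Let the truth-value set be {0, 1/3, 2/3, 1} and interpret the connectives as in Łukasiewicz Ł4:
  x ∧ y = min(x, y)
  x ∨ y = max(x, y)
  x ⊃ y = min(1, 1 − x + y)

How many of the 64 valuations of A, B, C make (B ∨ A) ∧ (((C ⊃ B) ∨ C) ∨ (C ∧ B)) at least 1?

value 1: 25 assignments (counts)
value 2/3: 23 assignments
value 1/3: 12 assignments
value 0: 4 assignments
So 25 of the 64 assignments meet the threshold.

25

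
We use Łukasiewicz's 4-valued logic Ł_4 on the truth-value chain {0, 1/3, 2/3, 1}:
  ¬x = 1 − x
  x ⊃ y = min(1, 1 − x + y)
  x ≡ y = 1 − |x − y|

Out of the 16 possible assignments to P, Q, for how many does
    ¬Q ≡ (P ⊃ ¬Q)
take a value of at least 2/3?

P = 0, Q = 0 ↦ 1  ≥
P = 0, Q = 1/3 ↦ 2/3  ≥
P = 0, Q = 2/3 ↦ 1/3  <
P = 0, Q = 1 ↦ 0  <
P = 1/3, Q = 0 ↦ 1  ≥
P = 1/3, Q = 1/3 ↦ 2/3  ≥
P = 1/3, Q = 2/3 ↦ 1/3  <
P = 1/3, Q = 1 ↦ 1/3  <
P = 2/3, Q = 0 ↦ 1  ≥
P = 2/3, Q = 1/3 ↦ 2/3  ≥
P = 2/3, Q = 2/3 ↦ 2/3  ≥
P = 2/3, Q = 1 ↦ 2/3  ≥
P = 1, Q = 0 ↦ 1  ≥
P = 1, Q = 1/3 ↦ 1  ≥
P = 1, Q = 2/3 ↦ 1  ≥
P = 1, Q = 1 ↦ 1  ≥
So 12 of the 16 assignments meet the threshold.

12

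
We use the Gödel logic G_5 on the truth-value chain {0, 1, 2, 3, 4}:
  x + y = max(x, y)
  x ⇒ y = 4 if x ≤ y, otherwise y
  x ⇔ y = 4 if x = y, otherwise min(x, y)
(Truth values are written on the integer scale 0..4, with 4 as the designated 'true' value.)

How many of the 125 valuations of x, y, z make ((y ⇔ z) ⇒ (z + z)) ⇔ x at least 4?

25

value 4: 25 assignments (counts)
value 3: 22 assignments
value 2: 24 assignments
value 1: 26 assignments
value 0: 28 assignments
So 25 of the 125 assignments meet the threshold.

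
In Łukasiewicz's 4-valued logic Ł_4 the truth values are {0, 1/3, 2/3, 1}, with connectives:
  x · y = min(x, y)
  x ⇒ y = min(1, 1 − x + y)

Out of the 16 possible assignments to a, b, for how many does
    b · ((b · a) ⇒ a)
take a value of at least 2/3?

a = 0, b = 0 ↦ 0  <
a = 0, b = 1/3 ↦ 1/3  <
a = 0, b = 2/3 ↦ 2/3  ≥
a = 0, b = 1 ↦ 1  ≥
a = 1/3, b = 0 ↦ 0  <
a = 1/3, b = 1/3 ↦ 1/3  <
a = 1/3, b = 2/3 ↦ 2/3  ≥
a = 1/3, b = 1 ↦ 1  ≥
a = 2/3, b = 0 ↦ 0  <
a = 2/3, b = 1/3 ↦ 1/3  <
a = 2/3, b = 2/3 ↦ 2/3  ≥
a = 2/3, b = 1 ↦ 1  ≥
a = 1, b = 0 ↦ 0  <
a = 1, b = 1/3 ↦ 1/3  <
a = 1, b = 2/3 ↦ 2/3  ≥
a = 1, b = 1 ↦ 1  ≥
So 8 of the 16 assignments meet the threshold.

8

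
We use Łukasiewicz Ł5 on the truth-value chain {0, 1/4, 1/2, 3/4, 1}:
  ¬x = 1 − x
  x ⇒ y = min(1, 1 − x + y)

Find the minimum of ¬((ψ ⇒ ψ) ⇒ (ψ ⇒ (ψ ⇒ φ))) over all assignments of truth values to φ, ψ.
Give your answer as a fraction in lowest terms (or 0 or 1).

Take φ = 0, ψ = 0:
ψ ⇒ ψ = 0 ⇒ 0 = 1
ψ ⇒ φ = 0 ⇒ 0 = 1
ψ ⇒ (ψ ⇒ φ) = 0 ⇒ 1 = 1
(ψ ⇒ ψ) ⇒ (ψ ⇒ (ψ ⇒ φ)) = 1 ⇒ 1 = 1
¬((ψ ⇒ ψ) ⇒ (ψ ⇒ (ψ ⇒ φ))) = ¬1 = 0
No assignment yields a value below 0, so this is the minimum.

0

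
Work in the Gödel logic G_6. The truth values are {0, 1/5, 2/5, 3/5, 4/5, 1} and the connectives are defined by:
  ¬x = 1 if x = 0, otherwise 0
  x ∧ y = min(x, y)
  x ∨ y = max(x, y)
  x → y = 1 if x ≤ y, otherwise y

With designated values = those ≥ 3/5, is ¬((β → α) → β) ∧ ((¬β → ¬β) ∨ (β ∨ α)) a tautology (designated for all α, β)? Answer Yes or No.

Counterexample: take α = 0, β = 1/5.
β → α = 1/5 → 0 = 0
(β → α) → β = 0 → 1/5 = 1
¬((β → α) → β) = ¬1 = 0
¬β = ¬1/5 = 0
¬β = ¬1/5 = 0
¬β → ¬β = 0 → 0 = 1
β ∨ α = 1/5 ∨ 0 = 1/5
(¬β → ¬β) ∨ (β ∨ α) = 1 ∨ 1/5 = 1
¬((β → α) → β) ∧ ((¬β → ¬β) ∨ (β ∨ α)) = 0 ∧ 1 = 0
This gives 0, which is below 3/5.

No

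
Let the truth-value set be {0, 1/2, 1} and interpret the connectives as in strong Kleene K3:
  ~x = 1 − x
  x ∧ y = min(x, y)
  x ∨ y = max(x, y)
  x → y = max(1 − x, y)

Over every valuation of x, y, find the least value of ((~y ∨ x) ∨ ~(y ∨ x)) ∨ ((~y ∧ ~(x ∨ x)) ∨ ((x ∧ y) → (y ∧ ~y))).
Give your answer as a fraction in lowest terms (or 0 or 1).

1/2

Take x = 1/2, y = 1/2:
~y = ~1/2 = 1/2
~y ∨ x = 1/2 ∨ 1/2 = 1/2
y ∨ x = 1/2 ∨ 1/2 = 1/2
~(y ∨ x) = ~1/2 = 1/2
(~y ∨ x) ∨ ~(y ∨ x) = 1/2 ∨ 1/2 = 1/2
~y = ~1/2 = 1/2
x ∨ x = 1/2 ∨ 1/2 = 1/2
~(x ∨ x) = ~1/2 = 1/2
~y ∧ ~(x ∨ x) = 1/2 ∧ 1/2 = 1/2
x ∧ y = 1/2 ∧ 1/2 = 1/2
~y = ~1/2 = 1/2
y ∧ ~y = 1/2 ∧ 1/2 = 1/2
(x ∧ y) → (y ∧ ~y) = 1/2 → 1/2 = 1/2
(~y ∧ ~(x ∨ x)) ∨ ((x ∧ y) → (y ∧ ~y)) = 1/2 ∨ 1/2 = 1/2
((~y ∨ x) ∨ ~(y ∨ x)) ∨ ((~y ∧ ~(x ∨ x)) ∨ ((x ∧ y) → (y ∧ ~y))) = 1/2 ∨ 1/2 = 1/2
No assignment yields a value below 1/2, so this is the minimum.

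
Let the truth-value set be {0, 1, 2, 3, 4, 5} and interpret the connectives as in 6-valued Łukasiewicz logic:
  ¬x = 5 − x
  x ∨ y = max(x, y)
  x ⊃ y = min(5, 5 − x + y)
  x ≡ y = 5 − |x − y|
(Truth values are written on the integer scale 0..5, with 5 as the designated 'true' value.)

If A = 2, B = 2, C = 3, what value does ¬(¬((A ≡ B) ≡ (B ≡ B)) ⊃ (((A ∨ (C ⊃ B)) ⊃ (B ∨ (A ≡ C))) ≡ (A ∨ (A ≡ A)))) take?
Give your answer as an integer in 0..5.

0

A ≡ B = 2 ≡ 2 = 5
B ≡ B = 2 ≡ 2 = 5
(A ≡ B) ≡ (B ≡ B) = 5 ≡ 5 = 5
¬((A ≡ B) ≡ (B ≡ B)) = ¬5 = 0
C ⊃ B = 3 ⊃ 2 = 4
A ∨ (C ⊃ B) = 2 ∨ 4 = 4
A ≡ C = 2 ≡ 3 = 4
B ∨ (A ≡ C) = 2 ∨ 4 = 4
(A ∨ (C ⊃ B)) ⊃ (B ∨ (A ≡ C)) = 4 ⊃ 4 = 5
A ≡ A = 2 ≡ 2 = 5
A ∨ (A ≡ A) = 2 ∨ 5 = 5
((A ∨ (C ⊃ B)) ⊃ (B ∨ (A ≡ C))) ≡ (A ∨ (A ≡ A)) = 5 ≡ 5 = 5
¬((A ≡ B) ≡ (B ≡ B)) ⊃ (((A ∨ (C ⊃ B)) ⊃ (B ∨ (A ≡ C))) ≡ (A ∨ (A ≡ A))) = 0 ⊃ 5 = 5
¬(¬((A ≡ B) ≡ (B ≡ B)) ⊃ (((A ∨ (C ⊃ B)) ⊃ (B ∨ (A ≡ C))) ≡ (A ∨ (A ≡ A)))) = ¬5 = 0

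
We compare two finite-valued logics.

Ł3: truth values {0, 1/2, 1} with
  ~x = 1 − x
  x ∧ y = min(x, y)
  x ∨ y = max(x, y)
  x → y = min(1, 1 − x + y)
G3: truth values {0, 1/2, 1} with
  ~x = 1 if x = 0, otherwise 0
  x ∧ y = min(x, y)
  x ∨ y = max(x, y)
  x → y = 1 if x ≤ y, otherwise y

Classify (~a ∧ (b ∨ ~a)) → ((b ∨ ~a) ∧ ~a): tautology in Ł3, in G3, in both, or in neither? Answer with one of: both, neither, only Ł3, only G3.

both

In Ł3: every assignment gives 1 — tautology.
In G3: every assignment gives 1 — tautology.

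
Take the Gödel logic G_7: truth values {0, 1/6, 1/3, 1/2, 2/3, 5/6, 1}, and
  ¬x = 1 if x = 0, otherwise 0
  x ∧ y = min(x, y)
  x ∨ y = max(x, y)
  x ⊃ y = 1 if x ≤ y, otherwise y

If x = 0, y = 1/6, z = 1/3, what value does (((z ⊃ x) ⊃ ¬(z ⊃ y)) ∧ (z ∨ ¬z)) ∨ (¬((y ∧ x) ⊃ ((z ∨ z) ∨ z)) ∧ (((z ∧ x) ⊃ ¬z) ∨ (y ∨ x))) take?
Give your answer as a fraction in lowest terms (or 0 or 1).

z ⊃ x = 1/3 ⊃ 0 = 0
z ⊃ y = 1/3 ⊃ 1/6 = 1/6
¬(z ⊃ y) = ¬1/6 = 0
(z ⊃ x) ⊃ ¬(z ⊃ y) = 0 ⊃ 0 = 1
¬z = ¬1/3 = 0
z ∨ ¬z = 1/3 ∨ 0 = 1/3
((z ⊃ x) ⊃ ¬(z ⊃ y)) ∧ (z ∨ ¬z) = 1 ∧ 1/3 = 1/3
y ∧ x = 1/6 ∧ 0 = 0
z ∨ z = 1/3 ∨ 1/3 = 1/3
(z ∨ z) ∨ z = 1/3 ∨ 1/3 = 1/3
(y ∧ x) ⊃ ((z ∨ z) ∨ z) = 0 ⊃ 1/3 = 1
¬((y ∧ x) ⊃ ((z ∨ z) ∨ z)) = ¬1 = 0
z ∧ x = 1/3 ∧ 0 = 0
¬z = ¬1/3 = 0
(z ∧ x) ⊃ ¬z = 0 ⊃ 0 = 1
y ∨ x = 1/6 ∨ 0 = 1/6
((z ∧ x) ⊃ ¬z) ∨ (y ∨ x) = 1 ∨ 1/6 = 1
¬((y ∧ x) ⊃ ((z ∨ z) ∨ z)) ∧ (((z ∧ x) ⊃ ¬z) ∨ (y ∨ x)) = 0 ∧ 1 = 0
(((z ⊃ x) ⊃ ¬(z ⊃ y)) ∧ (z ∨ ¬z)) ∨ (¬((y ∧ x) ⊃ ((z ∨ z) ∨ z)) ∧ (((z ∧ x) ⊃ ¬z) ∨ (y ∨ x))) = 1/3 ∨ 0 = 1/3

1/3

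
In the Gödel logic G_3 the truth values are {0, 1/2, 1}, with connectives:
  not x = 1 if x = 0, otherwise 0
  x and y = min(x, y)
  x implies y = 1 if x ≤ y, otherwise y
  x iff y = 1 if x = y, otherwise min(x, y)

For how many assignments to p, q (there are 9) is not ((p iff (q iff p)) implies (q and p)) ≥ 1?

2

p = 0, q = 0 ↦ 0  <
p = 0, q = 1/2 ↦ 1  ≥
p = 0, q = 1 ↦ 1  ≥
p = 1/2, q = 0 ↦ 0  <
p = 1/2, q = 1/2 ↦ 0  <
p = 1/2, q = 1 ↦ 0  <
p = 1, q = 0 ↦ 0  <
p = 1, q = 1/2 ↦ 0  <
p = 1, q = 1 ↦ 0  <
So 2 of the 9 assignments meet the threshold.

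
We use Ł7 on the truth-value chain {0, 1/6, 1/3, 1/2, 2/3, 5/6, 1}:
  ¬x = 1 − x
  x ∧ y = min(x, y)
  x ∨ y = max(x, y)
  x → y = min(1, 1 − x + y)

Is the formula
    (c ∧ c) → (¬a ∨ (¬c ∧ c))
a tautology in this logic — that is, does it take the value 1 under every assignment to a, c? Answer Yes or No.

No

Counterexample: take a = 1/6, c = 1.
c ∧ c = 1 ∧ 1 = 1
¬a = ¬1/6 = 5/6
¬c = ¬1 = 0
¬c ∧ c = 0 ∧ 1 = 0
¬a ∨ (¬c ∧ c) = 5/6 ∨ 0 = 5/6
(c ∧ c) → (¬a ∨ (¬c ∧ c)) = 1 → 5/6 = 5/6
This gives 5/6 ≠ 1.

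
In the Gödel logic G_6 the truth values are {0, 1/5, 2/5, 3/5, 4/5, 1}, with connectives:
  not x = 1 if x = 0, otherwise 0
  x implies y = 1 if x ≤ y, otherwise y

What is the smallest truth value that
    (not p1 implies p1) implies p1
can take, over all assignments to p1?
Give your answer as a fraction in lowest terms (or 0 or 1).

Take p1 = 1/5:
not p1 = not 1/5 = 0
not p1 implies p1 = 0 implies 1/5 = 1
(not p1 implies p1) implies p1 = 1 implies 1/5 = 1/5
No assignment yields a value below 1/5, so this is the minimum.

1/5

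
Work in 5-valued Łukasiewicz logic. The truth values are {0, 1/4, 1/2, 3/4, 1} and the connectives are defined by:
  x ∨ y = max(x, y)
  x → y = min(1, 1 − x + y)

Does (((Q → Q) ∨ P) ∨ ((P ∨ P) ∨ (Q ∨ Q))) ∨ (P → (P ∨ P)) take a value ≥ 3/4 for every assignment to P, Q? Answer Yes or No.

Yes

At P = 3/4, Q = 0, for instance:
Q → Q = 0 → 0 = 1
(Q → Q) ∨ P = 1 ∨ 3/4 = 1
P ∨ P = 3/4 ∨ 3/4 = 3/4
Q ∨ Q = 0 ∨ 0 = 0
(P ∨ P) ∨ (Q ∨ Q) = 3/4 ∨ 0 = 3/4
((Q → Q) ∨ P) ∨ ((P ∨ P) ∨ (Q ∨ Q)) = 1 ∨ 3/4 = 1
P ∨ P = 3/4 ∨ 3/4 = 3/4
P → (P ∨ P) = 3/4 → 3/4 = 1
(((Q → Q) ∨ P) ∨ ((P ∨ P) ∨ (Q ∨ Q))) ∨ (P → (P ∨ P)) = 1 ∨ 1 = 1
and checking the remaining 24 assignments likewise gives ≥ 3/4 in every case.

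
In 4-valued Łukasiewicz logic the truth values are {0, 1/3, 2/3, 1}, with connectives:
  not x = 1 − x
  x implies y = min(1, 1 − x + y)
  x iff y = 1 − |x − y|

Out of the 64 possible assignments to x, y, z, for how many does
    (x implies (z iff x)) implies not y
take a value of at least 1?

23

value 1: 23 assignments (counts)
value 2/3: 15 assignments
value 1/3: 14 assignments
value 0: 12 assignments
So 23 of the 64 assignments meet the threshold.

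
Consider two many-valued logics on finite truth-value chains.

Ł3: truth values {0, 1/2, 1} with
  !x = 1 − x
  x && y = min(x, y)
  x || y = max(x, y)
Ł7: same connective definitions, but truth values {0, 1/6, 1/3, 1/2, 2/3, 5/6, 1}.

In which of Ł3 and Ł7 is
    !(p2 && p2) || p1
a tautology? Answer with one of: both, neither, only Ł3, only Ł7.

neither

In Ł3: at p1 = 0, p2 = 1/2 the value is 1/2 — not a tautology.
In Ł7: at p1 = 0, p2 = 1/6 the value is 5/6 — not a tautology.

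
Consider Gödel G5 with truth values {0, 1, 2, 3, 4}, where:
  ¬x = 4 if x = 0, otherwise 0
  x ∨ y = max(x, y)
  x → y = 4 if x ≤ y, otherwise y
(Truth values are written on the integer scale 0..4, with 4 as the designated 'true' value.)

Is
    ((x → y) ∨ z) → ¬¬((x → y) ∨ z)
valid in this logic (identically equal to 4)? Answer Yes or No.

Yes

At x = 0, y = 2, z = 3, for instance:
x → y = 0 → 2 = 4
(x → y) ∨ z = 4 ∨ 3 = 4
¬((x → y) ∨ z) = ¬4 = 0
¬¬((x → y) ∨ z) = ¬0 = 4
((x → y) ∨ z) → ¬¬((x → y) ∨ z) = 4 → 4 = 4
and checking the remaining 124 assignments likewise gives ≥ 4 in every case.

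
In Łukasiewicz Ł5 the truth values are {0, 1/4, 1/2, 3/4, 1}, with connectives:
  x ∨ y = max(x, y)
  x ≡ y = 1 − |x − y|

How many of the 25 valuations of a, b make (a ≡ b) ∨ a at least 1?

value 1: 9 assignments (counts)
value 3/4: 9 assignments
value 1/2: 4 assignments
value 1/4: 2 assignments
value 0: 1 assignment
So 9 of the 25 assignments meet the threshold.

9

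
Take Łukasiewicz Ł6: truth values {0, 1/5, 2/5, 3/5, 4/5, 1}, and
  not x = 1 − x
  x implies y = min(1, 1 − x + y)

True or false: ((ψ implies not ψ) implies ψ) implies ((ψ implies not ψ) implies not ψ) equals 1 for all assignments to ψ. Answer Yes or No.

No

Counterexample: take ψ = 3/5.
not ψ = not 3/5 = 2/5
ψ implies not ψ = 3/5 implies 2/5 = 4/5
(ψ implies not ψ) implies ψ = 4/5 implies 3/5 = 4/5
not ψ = not 3/5 = 2/5
ψ implies not ψ = 3/5 implies 2/5 = 4/5
not ψ = not 3/5 = 2/5
(ψ implies not ψ) implies not ψ = 4/5 implies 2/5 = 3/5
((ψ implies not ψ) implies ψ) implies ((ψ implies not ψ) implies not ψ) = 4/5 implies 3/5 = 4/5
This gives 4/5 ≠ 1.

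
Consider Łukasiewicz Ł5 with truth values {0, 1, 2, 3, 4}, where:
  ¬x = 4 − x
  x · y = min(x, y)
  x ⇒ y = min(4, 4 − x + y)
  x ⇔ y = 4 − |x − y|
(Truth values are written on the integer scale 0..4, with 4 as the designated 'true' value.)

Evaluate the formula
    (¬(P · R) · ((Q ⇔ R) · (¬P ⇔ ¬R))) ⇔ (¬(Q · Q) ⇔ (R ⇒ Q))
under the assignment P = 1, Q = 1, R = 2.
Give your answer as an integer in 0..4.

P · R = 1 · 2 = 1
¬(P · R) = ¬1 = 3
Q ⇔ R = 1 ⇔ 2 = 3
¬P = ¬1 = 3
¬R = ¬2 = 2
¬P ⇔ ¬R = 3 ⇔ 2 = 3
(Q ⇔ R) · (¬P ⇔ ¬R) = 3 · 3 = 3
¬(P · R) · ((Q ⇔ R) · (¬P ⇔ ¬R)) = 3 · 3 = 3
Q · Q = 1 · 1 = 1
¬(Q · Q) = ¬1 = 3
R ⇒ Q = 2 ⇒ 1 = 3
¬(Q · Q) ⇔ (R ⇒ Q) = 3 ⇔ 3 = 4
(¬(P · R) · ((Q ⇔ R) · (¬P ⇔ ¬R))) ⇔ (¬(Q · Q) ⇔ (R ⇒ Q)) = 3 ⇔ 4 = 3

3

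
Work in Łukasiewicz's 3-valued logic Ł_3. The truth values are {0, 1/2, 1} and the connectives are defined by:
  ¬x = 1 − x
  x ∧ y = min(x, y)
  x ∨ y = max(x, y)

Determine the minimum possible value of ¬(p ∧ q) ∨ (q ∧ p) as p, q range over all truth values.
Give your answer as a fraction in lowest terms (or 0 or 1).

1/2

Take p = 1/2, q = 1/2:
p ∧ q = 1/2 ∧ 1/2 = 1/2
¬(p ∧ q) = ¬1/2 = 1/2
q ∧ p = 1/2 ∧ 1/2 = 1/2
¬(p ∧ q) ∨ (q ∧ p) = 1/2 ∨ 1/2 = 1/2
No assignment yields a value below 1/2, so this is the minimum.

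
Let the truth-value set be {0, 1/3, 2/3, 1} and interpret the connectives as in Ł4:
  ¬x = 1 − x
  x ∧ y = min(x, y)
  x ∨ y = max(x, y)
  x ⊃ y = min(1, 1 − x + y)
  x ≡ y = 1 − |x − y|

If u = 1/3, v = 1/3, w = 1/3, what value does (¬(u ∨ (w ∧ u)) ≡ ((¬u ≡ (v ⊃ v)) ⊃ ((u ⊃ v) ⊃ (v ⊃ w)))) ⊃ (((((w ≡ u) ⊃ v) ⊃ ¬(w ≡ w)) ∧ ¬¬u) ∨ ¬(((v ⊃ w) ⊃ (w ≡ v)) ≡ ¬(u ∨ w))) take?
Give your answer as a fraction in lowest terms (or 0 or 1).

2/3

w ∧ u = 1/3 ∧ 1/3 = 1/3
u ∨ (w ∧ u) = 1/3 ∨ 1/3 = 1/3
¬(u ∨ (w ∧ u)) = ¬1/3 = 2/3
¬u = ¬1/3 = 2/3
v ⊃ v = 1/3 ⊃ 1/3 = 1
¬u ≡ (v ⊃ v) = 2/3 ≡ 1 = 2/3
u ⊃ v = 1/3 ⊃ 1/3 = 1
v ⊃ w = 1/3 ⊃ 1/3 = 1
(u ⊃ v) ⊃ (v ⊃ w) = 1 ⊃ 1 = 1
(¬u ≡ (v ⊃ v)) ⊃ ((u ⊃ v) ⊃ (v ⊃ w)) = 2/3 ⊃ 1 = 1
¬(u ∨ (w ∧ u)) ≡ ((¬u ≡ (v ⊃ v)) ⊃ ((u ⊃ v) ⊃ (v ⊃ w))) = 2/3 ≡ 1 = 2/3
w ≡ u = 1/3 ≡ 1/3 = 1
(w ≡ u) ⊃ v = 1 ⊃ 1/3 = 1/3
w ≡ w = 1/3 ≡ 1/3 = 1
¬(w ≡ w) = ¬1 = 0
((w ≡ u) ⊃ v) ⊃ ¬(w ≡ w) = 1/3 ⊃ 0 = 2/3
¬u = ¬1/3 = 2/3
¬¬u = ¬2/3 = 1/3
(((w ≡ u) ⊃ v) ⊃ ¬(w ≡ w)) ∧ ¬¬u = 2/3 ∧ 1/3 = 1/3
v ⊃ w = 1/3 ⊃ 1/3 = 1
w ≡ v = 1/3 ≡ 1/3 = 1
(v ⊃ w) ⊃ (w ≡ v) = 1 ⊃ 1 = 1
u ∨ w = 1/3 ∨ 1/3 = 1/3
¬(u ∨ w) = ¬1/3 = 2/3
((v ⊃ w) ⊃ (w ≡ v)) ≡ ¬(u ∨ w) = 1 ≡ 2/3 = 2/3
¬(((v ⊃ w) ⊃ (w ≡ v)) ≡ ¬(u ∨ w)) = ¬2/3 = 1/3
((((w ≡ u) ⊃ v) ⊃ ¬(w ≡ w)) ∧ ¬¬u) ∨ ¬(((v ⊃ w) ⊃ (w ≡ v)) ≡ ¬(u ∨ w)) = 1/3 ∨ 1/3 = 1/3
(¬(u ∨ (w ∧ u)) ≡ ((¬u ≡ (v ⊃ v)) ⊃ ((u ⊃ v) ⊃ (v ⊃ w)))) ⊃ (((((w ≡ u) ⊃ v) ⊃ ¬(w ≡ w)) ∧ ¬¬u) ∨ ¬(((v ⊃ w) ⊃ (w ≡ v)) ≡ ¬(u ∨ w))) = 2/3 ⊃ 1/3 = 2/3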